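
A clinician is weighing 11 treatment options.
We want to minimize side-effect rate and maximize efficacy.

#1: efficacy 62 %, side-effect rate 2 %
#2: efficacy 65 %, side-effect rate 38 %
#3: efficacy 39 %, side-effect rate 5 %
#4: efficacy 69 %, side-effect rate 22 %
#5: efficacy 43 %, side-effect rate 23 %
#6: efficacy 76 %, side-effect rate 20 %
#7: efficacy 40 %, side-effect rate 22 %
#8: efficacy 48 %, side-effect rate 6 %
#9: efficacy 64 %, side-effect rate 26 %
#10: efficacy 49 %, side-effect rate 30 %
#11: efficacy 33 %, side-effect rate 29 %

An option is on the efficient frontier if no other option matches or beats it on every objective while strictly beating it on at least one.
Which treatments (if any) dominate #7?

#1, #4, #6, #8

#1: efficacy 62≥40, side-effect rate 2≤22 — dominates #7.
#4: efficacy 69≥40, side-effect rate 22≤22 — dominates #7.
#6: efficacy 76≥40, side-effect rate 20≤22 — dominates #7.
#8: efficacy 48≥40, side-effect rate 6≤22 — dominates #7.
Others (#2, #3, #5, #9, #10, #11) are each worse than #7 on at least one objective.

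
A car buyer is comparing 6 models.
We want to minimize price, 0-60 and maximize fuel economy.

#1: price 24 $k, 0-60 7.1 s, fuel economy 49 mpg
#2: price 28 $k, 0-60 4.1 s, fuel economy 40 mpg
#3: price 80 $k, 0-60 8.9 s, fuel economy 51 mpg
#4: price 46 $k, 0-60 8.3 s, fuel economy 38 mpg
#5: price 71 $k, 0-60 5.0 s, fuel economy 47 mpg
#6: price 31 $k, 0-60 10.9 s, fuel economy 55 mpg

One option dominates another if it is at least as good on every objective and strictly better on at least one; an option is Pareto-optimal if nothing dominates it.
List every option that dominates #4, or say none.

#1: price 24≤46, 0-60 7.1≤8.3, fuel economy 49≥38 — dominates #4.
#2: price 28≤46, 0-60 4.1≤8.3, fuel economy 40≥38 — dominates #4.
Others (#3, #5, #6) are each worse than #4 on at least one objective.

#1, #2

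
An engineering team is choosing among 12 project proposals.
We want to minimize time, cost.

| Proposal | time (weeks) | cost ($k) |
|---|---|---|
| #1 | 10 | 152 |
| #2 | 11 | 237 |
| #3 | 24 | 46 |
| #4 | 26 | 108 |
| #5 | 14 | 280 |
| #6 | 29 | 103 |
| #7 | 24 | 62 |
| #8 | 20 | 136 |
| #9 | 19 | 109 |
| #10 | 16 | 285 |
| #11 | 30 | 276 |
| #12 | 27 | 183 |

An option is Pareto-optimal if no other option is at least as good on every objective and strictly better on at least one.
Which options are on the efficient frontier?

#1: not dominated (best time).
#2: dominated by #1 (time 10≤11, cost 152≤237).
#3: not dominated (best cost).
#4: dominated by #3 (time 24≤26, cost 46≤108).
#5: dominated by #1 (time 10≤14, cost 152≤280).
#6: dominated by #3 (time 24≤29, cost 46≤103).
#7: dominated by #3 (time 24≤24, cost 46≤62).
#8: dominated by #9 (time 19≤20, cost 109≤136).
#9: not dominated.
#10: dominated by #1 (time 10≤16, cost 152≤285).
#11: dominated by #1 (time 10≤30, cost 152≤276).
#12: dominated by #1 (time 10≤27, cost 152≤183).

#1, #3, #9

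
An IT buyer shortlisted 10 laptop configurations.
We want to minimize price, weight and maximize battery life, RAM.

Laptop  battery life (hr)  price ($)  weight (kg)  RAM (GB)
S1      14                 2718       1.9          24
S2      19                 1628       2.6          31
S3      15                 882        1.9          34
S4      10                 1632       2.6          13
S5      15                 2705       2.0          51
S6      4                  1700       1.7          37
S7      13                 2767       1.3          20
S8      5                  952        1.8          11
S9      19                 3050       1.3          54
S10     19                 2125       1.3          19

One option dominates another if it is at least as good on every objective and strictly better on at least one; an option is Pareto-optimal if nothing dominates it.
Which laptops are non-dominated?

S2, S3, S5, S6, S7, S8, S9, S10

S1: dominated by S3 (battery life 15≥14, price 882≤2718, weight 1.9≤1.9, RAM 34≥24).
S2: not dominated.
S3: not dominated (best price).
S4: dominated by S2 (battery life 19≥10, price 1628≤1632, weight 2.6≤2.6, RAM 31≥13).
S5: not dominated.
S6: not dominated.
S7: not dominated.
S8: not dominated.
S9: not dominated (best RAM).
S10: not dominated.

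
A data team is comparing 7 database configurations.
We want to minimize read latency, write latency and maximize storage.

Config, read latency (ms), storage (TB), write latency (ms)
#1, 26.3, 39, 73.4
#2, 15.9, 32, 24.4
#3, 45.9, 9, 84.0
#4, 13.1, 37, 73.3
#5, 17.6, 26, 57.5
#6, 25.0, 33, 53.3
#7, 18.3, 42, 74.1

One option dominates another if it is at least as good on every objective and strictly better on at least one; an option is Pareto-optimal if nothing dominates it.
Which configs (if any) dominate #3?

#1, #2, #4, #5, #6, #7

#1: read latency 26.3≤45.9, storage 39≥9, write latency 73.4≤84.0 — dominates #3.
#2: read latency 15.9≤45.9, storage 32≥9, write latency 24.4≤84.0 — dominates #3.
#4: read latency 13.1≤45.9, storage 37≥9, write latency 73.3≤84.0 — dominates #3.
#5: read latency 17.6≤45.9, storage 26≥9, write latency 57.5≤84.0 — dominates #3.
#6: read latency 25.0≤45.9, storage 33≥9, write latency 53.3≤84.0 — dominates #3.
#7: read latency 18.3≤45.9, storage 42≥9, write latency 74.1≤84.0 — dominates #3.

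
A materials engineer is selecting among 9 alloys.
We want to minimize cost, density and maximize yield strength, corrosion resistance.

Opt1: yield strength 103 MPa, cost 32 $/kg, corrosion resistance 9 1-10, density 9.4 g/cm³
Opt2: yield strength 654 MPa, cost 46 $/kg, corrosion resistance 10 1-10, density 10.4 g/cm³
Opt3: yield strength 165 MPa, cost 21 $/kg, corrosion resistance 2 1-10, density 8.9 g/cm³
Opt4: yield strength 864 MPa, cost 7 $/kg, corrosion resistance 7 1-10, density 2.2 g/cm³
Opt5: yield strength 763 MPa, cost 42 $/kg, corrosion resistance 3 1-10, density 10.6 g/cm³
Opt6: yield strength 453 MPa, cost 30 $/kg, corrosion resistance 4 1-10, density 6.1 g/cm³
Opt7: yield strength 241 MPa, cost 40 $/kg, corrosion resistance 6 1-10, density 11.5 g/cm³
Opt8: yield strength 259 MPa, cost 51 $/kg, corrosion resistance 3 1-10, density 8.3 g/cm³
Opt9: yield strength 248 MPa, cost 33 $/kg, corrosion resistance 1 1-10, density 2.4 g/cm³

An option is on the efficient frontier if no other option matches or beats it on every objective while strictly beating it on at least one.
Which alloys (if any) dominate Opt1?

none

Opt2: worse on cost (46 vs 32).
Opt3: worse on corrosion resistance (2 vs 9).
Opt4: worse on corrosion resistance (7 vs 9).
Opt5: worse on cost (42 vs 32).
Opt6: worse on corrosion resistance (4 vs 9).
Opt7: worse on cost (40 vs 32).
Opt8: worse on cost (51 vs 32).
Opt9: worse on cost (33 vs 32).
No option dominates Opt1.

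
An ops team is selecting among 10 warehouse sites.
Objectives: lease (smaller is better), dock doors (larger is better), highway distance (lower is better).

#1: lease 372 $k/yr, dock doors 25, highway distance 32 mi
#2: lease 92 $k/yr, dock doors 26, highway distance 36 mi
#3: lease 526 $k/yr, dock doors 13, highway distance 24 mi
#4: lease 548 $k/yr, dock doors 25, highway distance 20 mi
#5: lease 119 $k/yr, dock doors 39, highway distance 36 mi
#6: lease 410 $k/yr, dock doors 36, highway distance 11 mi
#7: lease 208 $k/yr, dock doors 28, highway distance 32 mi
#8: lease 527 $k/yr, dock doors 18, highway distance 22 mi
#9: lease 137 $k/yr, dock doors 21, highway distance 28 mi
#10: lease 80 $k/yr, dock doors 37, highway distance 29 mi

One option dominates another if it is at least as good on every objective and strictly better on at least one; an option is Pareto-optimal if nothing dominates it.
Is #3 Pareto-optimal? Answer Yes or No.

No

#6 vs #3: lease 410≤526, dock doors 36≥13, highway distance 11≤24 — #6 is at least as good on every objective and strictly better on at least one, so #6 dominates #3.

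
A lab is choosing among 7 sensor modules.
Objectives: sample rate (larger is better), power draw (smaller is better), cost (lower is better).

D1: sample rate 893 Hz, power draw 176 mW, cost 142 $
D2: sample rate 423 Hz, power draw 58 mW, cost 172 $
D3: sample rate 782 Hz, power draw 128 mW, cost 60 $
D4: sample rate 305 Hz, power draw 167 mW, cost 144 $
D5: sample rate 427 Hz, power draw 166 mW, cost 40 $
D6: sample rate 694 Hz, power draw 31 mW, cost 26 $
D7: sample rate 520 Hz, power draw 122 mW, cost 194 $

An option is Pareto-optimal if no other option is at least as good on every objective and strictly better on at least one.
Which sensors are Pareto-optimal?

D1: not dominated (best sample rate).
D2: dominated by D6 (sample rate 694≥423, power draw 31≤58, cost 26≤172).
D3: not dominated.
D4: dominated by D3 (sample rate 782≥305, power draw 128≤167, cost 60≤144).
D5: dominated by D6 (sample rate 694≥427, power draw 31≤166, cost 26≤40).
D6: not dominated (best power draw).
D7: dominated by D6 (sample rate 694≥520, power draw 31≤122, cost 26≤194).

D1, D3, D6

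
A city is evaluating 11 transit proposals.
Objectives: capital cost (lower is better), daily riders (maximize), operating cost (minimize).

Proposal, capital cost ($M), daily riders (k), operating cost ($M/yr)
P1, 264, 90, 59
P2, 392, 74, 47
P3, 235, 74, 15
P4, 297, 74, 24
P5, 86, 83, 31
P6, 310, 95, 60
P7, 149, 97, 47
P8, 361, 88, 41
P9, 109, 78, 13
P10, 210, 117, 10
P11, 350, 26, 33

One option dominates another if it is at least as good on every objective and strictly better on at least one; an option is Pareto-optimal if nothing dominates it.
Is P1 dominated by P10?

P10 vs P1: capital cost 210≤264, daily riders 117≥90, operating cost 10≤59 — P10 is at least as good on every objective with at least one strict improvement.

Yes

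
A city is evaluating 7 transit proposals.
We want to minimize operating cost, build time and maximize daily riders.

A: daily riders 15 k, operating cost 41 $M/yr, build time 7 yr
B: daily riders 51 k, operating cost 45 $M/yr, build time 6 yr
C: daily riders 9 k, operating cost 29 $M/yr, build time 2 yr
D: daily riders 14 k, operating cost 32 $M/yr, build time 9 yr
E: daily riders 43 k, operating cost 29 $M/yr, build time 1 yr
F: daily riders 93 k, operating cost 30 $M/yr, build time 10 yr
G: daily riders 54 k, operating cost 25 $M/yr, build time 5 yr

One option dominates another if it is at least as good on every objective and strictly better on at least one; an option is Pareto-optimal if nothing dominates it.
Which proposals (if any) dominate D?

E, G

E: daily riders 43≥14, operating cost 29≤32, build time 1≤9 — dominates D.
G: daily riders 54≥14, operating cost 25≤32, build time 5≤9 — dominates D.
Others (A, B, C, F) are each worse than D on at least one objective.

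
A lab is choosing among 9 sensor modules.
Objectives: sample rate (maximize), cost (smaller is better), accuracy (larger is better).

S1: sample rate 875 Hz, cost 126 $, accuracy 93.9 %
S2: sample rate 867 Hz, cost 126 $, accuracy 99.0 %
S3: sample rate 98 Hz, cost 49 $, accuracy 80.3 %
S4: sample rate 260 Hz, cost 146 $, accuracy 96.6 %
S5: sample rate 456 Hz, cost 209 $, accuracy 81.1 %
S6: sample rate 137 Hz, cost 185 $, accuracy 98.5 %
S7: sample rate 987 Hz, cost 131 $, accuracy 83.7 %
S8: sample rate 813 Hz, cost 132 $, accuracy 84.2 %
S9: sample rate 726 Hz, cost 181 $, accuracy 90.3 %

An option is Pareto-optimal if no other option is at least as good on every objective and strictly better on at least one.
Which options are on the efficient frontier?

S1: not dominated.
S2: not dominated (best accuracy).
S3: not dominated (best cost).
S4: dominated by S2 (sample rate 867≥260, cost 126≤146, accuracy 99.0≥96.6).
S5: dominated by S1 (sample rate 875≥456, cost 126≤209, accuracy 93.9≥81.1).
S6: dominated by S2 (sample rate 867≥137, cost 126≤185, accuracy 99.0≥98.5).
S7: not dominated (best sample rate).
S8: dominated by S1 (sample rate 875≥813, cost 126≤132, accuracy 93.9≥84.2).
S9: dominated by S1 (sample rate 875≥726, cost 126≤181, accuracy 93.9≥90.3).

S1, S2, S3, S7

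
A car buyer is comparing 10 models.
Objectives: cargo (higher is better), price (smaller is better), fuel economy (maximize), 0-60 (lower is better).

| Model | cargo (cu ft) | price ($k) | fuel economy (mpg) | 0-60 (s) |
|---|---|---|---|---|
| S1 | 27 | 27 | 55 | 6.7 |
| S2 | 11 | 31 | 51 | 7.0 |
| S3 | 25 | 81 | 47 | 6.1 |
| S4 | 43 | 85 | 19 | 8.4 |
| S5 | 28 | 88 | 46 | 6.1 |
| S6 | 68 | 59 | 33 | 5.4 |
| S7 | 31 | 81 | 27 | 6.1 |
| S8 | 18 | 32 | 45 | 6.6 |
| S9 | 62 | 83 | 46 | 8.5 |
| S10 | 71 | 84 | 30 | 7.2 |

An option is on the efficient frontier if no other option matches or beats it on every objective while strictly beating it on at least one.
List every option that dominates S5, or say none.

S1: worse on cargo (27 vs 28).
S2: worse on cargo (11 vs 28).
S3: worse on cargo (25 vs 28).
S4: worse on fuel economy (19 vs 46).
S6: worse on fuel economy (33 vs 46).
S7: worse on fuel economy (27 vs 46).
S8: worse on cargo (18 vs 28).
S9: worse on 0-60 (8.5 vs 6.1).
S10: worse on fuel economy (30 vs 46).
No option dominates S5.

none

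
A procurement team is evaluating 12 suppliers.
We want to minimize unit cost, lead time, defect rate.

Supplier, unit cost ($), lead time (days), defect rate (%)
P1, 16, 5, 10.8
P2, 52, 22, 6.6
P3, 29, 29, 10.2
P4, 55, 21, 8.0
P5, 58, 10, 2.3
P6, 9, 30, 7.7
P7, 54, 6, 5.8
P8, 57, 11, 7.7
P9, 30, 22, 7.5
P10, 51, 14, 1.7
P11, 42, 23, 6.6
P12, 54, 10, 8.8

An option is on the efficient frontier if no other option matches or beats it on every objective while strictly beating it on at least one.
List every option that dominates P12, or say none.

P7: unit cost 54≤54, lead time 6≤10, defect rate 5.8≤8.8 — dominates P12.
Others (P1, P2, P3, P4, P5, P6, P8, P9, P10, P11) are each worse than P12 on at least one objective.

P7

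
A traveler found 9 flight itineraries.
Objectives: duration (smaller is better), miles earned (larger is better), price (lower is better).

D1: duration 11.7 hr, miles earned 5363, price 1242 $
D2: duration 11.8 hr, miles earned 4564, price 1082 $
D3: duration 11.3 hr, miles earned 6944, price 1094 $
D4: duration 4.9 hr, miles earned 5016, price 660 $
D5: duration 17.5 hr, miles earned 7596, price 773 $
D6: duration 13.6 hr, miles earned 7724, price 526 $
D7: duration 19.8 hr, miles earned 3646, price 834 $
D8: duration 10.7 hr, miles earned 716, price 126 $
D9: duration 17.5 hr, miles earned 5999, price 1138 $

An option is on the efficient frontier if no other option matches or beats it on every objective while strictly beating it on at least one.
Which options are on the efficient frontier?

D1: dominated by D3 (duration 11.3≤11.7, miles earned 6944≥5363, price 1094≤1242).
D2: dominated by D4 (duration 4.9≤11.8, miles earned 5016≥4564, price 660≤1082).
D3: not dominated.
D4: not dominated (best duration).
D5: dominated by D6 (duration 13.6≤17.5, miles earned 7724≥7596, price 526≤773).
D6: not dominated (best miles earned).
D7: dominated by D4 (duration 4.9≤19.8, miles earned 5016≥3646, price 660≤834).
D8: not dominated (best price).
D9: dominated by D3 (duration 11.3≤17.5, miles earned 6944≥5999, price 1094≤1138).

D3, D4, D6, D8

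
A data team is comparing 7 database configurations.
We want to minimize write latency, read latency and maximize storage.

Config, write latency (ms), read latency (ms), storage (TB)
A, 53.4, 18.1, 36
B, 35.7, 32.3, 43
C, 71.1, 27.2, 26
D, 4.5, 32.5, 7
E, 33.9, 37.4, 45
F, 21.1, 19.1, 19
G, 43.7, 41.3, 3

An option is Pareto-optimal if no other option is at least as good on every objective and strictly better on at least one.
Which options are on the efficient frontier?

A, B, D, E, F

A: not dominated (best read latency).
B: not dominated.
C: dominated by A (write latency 53.4≤71.1, read latency 18.1≤27.2, storage 36≥26).
D: not dominated (best write latency).
E: not dominated (best storage).
F: not dominated.
G: dominated by B (write latency 35.7≤43.7, read latency 32.3≤41.3, storage 43≥3).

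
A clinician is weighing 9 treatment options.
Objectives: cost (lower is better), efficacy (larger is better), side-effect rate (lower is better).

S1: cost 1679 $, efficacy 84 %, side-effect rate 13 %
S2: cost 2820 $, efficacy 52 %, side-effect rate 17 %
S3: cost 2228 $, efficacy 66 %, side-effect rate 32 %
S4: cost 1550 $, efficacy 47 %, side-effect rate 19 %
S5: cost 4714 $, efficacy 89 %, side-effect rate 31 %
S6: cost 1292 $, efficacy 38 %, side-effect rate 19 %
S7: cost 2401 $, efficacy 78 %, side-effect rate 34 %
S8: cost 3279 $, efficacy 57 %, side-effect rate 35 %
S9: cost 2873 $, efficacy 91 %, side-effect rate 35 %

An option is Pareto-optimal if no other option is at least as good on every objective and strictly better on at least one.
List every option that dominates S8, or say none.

S1, S3, S7, S9

S1: cost 1679≤3279, efficacy 84≥57, side-effect rate 13≤35 — dominates S8.
S3: cost 2228≤3279, efficacy 66≥57, side-effect rate 32≤35 — dominates S8.
S7: cost 2401≤3279, efficacy 78≥57, side-effect rate 34≤35 — dominates S8.
S9: cost 2873≤3279, efficacy 91≥57, side-effect rate 35≤35 — dominates S8.
Others (S2, S4, S5, S6) are each worse than S8 on at least one objective.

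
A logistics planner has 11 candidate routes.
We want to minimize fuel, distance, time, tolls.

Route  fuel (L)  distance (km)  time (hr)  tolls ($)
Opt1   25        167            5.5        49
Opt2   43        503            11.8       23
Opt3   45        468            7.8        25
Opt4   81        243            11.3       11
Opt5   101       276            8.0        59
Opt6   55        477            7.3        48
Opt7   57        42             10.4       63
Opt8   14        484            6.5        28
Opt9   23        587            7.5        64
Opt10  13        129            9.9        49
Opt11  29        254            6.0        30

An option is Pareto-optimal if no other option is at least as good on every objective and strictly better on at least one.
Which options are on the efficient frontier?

Opt1, Opt2, Opt3, Opt4, Opt7, Opt8, Opt10, Opt11

Opt1: not dominated (best time).
Opt2: not dominated.
Opt3: not dominated.
Opt4: not dominated (best tolls).
Opt5: dominated by Opt1 (fuel 25≤101, distance 167≤276, time 5.5≤8.0, tolls 49≤59).
Opt6: dominated by Opt11 (fuel 29≤55, distance 254≤477, time 6.0≤7.3, tolls 30≤48).
Opt7: not dominated (best distance).
Opt8: not dominated.
Opt9: dominated by Opt8 (fuel 14≤23, distance 484≤587, time 6.5≤7.5, tolls 28≤64).
Opt10: not dominated (best fuel).
Opt11: not dominated.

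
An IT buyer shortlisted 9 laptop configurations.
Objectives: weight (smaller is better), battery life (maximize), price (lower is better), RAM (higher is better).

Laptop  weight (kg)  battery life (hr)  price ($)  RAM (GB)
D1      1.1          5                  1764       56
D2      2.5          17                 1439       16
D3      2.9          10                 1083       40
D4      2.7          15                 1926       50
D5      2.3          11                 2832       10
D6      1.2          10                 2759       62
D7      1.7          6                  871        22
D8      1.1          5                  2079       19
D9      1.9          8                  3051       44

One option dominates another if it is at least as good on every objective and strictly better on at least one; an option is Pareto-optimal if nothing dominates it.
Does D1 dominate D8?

Yes

D1 vs D8: weight 1.1≤1.1, battery life 5≥5, price 1764≤2079, RAM 56≥19 — D1 is at least as good on every objective with at least one strict improvement.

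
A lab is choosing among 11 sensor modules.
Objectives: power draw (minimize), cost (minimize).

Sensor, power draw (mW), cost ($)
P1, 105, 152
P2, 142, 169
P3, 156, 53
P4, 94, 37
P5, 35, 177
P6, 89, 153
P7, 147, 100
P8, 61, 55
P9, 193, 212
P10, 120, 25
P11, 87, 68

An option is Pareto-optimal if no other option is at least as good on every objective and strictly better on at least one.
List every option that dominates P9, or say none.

P1: power draw 105≤193, cost 152≤212 — dominates P9.
P2: power draw 142≤193, cost 169≤212 — dominates P9.
P3: power draw 156≤193, cost 53≤212 — dominates P9.
P4: power draw 94≤193, cost 37≤212 — dominates P9.
P5: power draw 35≤193, cost 177≤212 — dominates P9.
P6: power draw 89≤193, cost 153≤212 — dominates P9.
P7: power draw 147≤193, cost 100≤212 — dominates P9.
P8: power draw 61≤193, cost 55≤212 — dominates P9.
P10: power draw 120≤193, cost 25≤212 — dominates P9.
P11: power draw 87≤193, cost 68≤212 — dominates P9.

P1, P2, P3, P4, P5, P6, P7, P8, P10, P11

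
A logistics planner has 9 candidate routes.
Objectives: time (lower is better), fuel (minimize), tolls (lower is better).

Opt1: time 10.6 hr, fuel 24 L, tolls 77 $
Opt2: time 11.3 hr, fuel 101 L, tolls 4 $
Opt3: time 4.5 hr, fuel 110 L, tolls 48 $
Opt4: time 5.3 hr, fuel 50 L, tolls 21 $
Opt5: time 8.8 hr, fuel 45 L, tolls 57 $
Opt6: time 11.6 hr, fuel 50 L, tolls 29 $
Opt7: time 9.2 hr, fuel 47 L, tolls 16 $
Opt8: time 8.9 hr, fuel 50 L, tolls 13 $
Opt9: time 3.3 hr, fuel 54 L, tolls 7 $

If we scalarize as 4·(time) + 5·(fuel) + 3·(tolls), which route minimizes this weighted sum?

Opt9

Opt1: 4·10.6 + 5·24 + 3·77 = 393.4
Opt2: 4·11.3 + 5·101 + 3·4 = 562.2
Opt3: 4·4.5 + 5·110 + 3·48 = 712.0
Opt4: 4·5.3 + 5·50 + 3·21 = 334.2
Opt5: 4·8.8 + 5·45 + 3·57 = 431.2
Opt6: 4·11.6 + 5·50 + 3·29 = 383.4
Opt7: 4·9.2 + 5·47 + 3·16 = 319.8
Opt8: 4·8.9 + 5·50 + 3·13 = 324.6
Opt9: 4·3.3 + 5·54 + 3·7 = 304.2
Lowest: Opt9 at 304.2.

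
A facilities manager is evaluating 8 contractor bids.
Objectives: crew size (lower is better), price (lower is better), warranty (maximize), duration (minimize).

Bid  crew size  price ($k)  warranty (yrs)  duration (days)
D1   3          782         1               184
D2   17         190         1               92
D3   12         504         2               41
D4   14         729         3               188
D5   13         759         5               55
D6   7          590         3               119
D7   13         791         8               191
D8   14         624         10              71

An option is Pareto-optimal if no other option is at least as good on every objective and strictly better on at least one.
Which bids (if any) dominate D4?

D6, D8

D6: crew size 7≤14, price 590≤729, warranty 3≥3, duration 119≤188 — dominates D4.
D8: crew size 14≤14, price 624≤729, warranty 10≥3, duration 71≤188 — dominates D4.
Others (D1, D2, D3, D5, D7) are each worse than D4 on at least one objective.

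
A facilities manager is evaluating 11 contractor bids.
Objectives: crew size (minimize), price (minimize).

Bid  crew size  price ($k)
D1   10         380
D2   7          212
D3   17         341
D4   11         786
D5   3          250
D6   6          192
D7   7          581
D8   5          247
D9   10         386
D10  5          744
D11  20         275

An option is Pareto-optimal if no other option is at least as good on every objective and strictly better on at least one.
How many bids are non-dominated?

3

D1: dominated by D2 (crew size 7≤10, price 212≤380).
D2: dominated by D6 (crew size 6≤7, price 192≤212).
D3: dominated by D2 (crew size 7≤17, price 212≤341).
D4: dominated by D1 (crew size 10≤11, price 380≤786).
D5: not dominated (best crew size).
D6: not dominated (best price).
D7: dominated by D2 (crew size 7≤7, price 212≤581).
D8: not dominated.
D9: dominated by D1 (crew size 10≤10, price 380≤386).
D10: dominated by D5 (crew size 3≤5, price 250≤744).
D11: dominated by D2 (crew size 7≤20, price 212≤275).
Pareto-optimal: D5, D6, D8 → 3.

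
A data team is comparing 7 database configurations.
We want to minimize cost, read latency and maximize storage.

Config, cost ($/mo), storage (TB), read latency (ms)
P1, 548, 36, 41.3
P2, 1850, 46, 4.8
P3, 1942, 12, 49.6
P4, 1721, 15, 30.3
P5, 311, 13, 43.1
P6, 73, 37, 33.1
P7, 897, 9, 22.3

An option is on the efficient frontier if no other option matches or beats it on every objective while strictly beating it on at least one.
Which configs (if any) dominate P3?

P1, P2, P4, P5, P6

P1: cost 548≤1942, storage 36≥12, read latency 41.3≤49.6 — dominates P3.
P2: cost 1850≤1942, storage 46≥12, read latency 4.8≤49.6 — dominates P3.
P4: cost 1721≤1942, storage 15≥12, read latency 30.3≤49.6 — dominates P3.
P5: cost 311≤1942, storage 13≥12, read latency 43.1≤49.6 — dominates P3.
P6: cost 73≤1942, storage 37≥12, read latency 33.1≤49.6 — dominates P3.
Others (P7) are each worse than P3 on at least one objective.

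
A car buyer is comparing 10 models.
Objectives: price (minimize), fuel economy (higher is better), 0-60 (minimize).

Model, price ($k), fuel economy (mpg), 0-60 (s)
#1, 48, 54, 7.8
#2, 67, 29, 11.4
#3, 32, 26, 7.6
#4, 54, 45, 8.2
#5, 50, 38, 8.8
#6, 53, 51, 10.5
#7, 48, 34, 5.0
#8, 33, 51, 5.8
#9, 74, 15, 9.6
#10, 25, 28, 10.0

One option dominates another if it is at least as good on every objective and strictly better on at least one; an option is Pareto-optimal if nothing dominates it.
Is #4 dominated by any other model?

#1 vs #4: price 48≤54, fuel economy 54≥45, 0-60 7.8≤8.2 — #1 is at least as good on every objective and strictly better on at least one, so #1 dominates #4.

Yes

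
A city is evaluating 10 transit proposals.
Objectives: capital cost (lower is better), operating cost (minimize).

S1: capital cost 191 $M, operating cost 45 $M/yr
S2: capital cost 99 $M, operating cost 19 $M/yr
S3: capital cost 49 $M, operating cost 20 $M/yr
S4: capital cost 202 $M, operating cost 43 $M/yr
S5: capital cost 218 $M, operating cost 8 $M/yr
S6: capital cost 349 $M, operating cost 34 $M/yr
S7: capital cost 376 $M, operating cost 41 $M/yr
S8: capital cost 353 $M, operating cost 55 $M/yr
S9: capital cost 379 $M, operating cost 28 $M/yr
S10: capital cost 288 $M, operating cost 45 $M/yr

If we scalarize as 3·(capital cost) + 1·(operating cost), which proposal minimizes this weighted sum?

S3

S1: 3·191 + 1·45 = 618
S2: 3·99 + 1·19 = 316
S3: 3·49 + 1·20 = 167
S4: 3·202 + 1·43 = 649
S5: 3·218 + 1·8 = 662
S6: 3·349 + 1·34 = 1081
S7: 3·376 + 1·41 = 1169
S8: 3·353 + 1·55 = 1114
S9: 3·379 + 1·28 = 1165
S10: 3·288 + 1·45 = 909
Lowest: S3 at 167.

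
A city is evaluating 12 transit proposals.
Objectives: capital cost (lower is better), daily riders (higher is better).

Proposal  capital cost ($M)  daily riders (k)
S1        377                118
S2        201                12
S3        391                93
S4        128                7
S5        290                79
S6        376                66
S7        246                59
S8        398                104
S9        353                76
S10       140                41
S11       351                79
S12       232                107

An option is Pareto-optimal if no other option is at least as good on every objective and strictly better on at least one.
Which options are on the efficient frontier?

S1, S4, S10, S12

S1: not dominated (best daily riders).
S2: dominated by S10 (capital cost 140≤201, daily riders 41≥12).
S3: dominated by S1 (capital cost 377≤391, daily riders 118≥93).
S4: not dominated (best capital cost).
S5: dominated by S12 (capital cost 232≤290, daily riders 107≥79).
S6: dominated by S5 (capital cost 290≤376, daily riders 79≥66).
S7: dominated by S12 (capital cost 232≤246, daily riders 107≥59).
S8: dominated by S1 (capital cost 377≤398, daily riders 118≥104).
S9: dominated by S5 (capital cost 290≤353, daily riders 79≥76).
S10: not dominated.
S11: dominated by S5 (capital cost 290≤351, daily riders 79≥79).
S12: not dominated.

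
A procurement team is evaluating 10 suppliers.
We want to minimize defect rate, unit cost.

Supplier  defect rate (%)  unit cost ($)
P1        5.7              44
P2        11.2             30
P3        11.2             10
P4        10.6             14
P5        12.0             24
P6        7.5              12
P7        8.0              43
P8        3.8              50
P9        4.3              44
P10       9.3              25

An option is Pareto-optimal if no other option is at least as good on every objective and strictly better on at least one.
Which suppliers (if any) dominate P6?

none

P1: worse on unit cost (44 vs 12).
P2: worse on defect rate (11.2 vs 7.5).
P3: worse on defect rate (11.2 vs 7.5).
P4: worse on defect rate (10.6 vs 7.5).
P5: worse on defect rate (12.0 vs 7.5).
P7: worse on defect rate (8.0 vs 7.5).
P8: worse on unit cost (50 vs 12).
P9: worse on unit cost (44 vs 12).
P10: worse on defect rate (9.3 vs 7.5).
No option dominates P6.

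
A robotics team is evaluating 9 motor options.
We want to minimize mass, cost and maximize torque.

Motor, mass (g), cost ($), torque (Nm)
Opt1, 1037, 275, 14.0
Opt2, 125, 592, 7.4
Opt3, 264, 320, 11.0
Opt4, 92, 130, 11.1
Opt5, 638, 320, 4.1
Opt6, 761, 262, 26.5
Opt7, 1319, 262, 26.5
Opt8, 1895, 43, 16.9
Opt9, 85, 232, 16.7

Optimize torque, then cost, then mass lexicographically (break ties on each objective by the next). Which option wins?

First maximize torque: best is 26.5, kept {Opt6, Opt7}.
Then minimize cost: best is 262, kept {Opt6, Opt7}.
Then minimize mass: best is 761, kept {Opt6}.

Opt6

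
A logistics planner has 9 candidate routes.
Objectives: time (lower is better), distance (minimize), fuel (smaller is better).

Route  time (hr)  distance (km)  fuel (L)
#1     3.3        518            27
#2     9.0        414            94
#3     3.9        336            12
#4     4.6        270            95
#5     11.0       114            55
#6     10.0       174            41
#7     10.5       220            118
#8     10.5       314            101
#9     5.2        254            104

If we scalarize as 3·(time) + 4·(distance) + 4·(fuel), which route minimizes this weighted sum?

#5

#1: 3·3.3 + 4·518 + 4·27 = 2189.9
#2: 3·9.0 + 4·414 + 4·94 = 2059.0
#3: 3·3.9 + 4·336 + 4·12 = 1403.7
#4: 3·4.6 + 4·270 + 4·95 = 1473.8
#5: 3·11.0 + 4·114 + 4·55 = 709.0
#6: 3·10.0 + 4·174 + 4·41 = 890.0
#7: 3·10.5 + 4·220 + 4·118 = 1383.5
#8: 3·10.5 + 4·314 + 4·101 = 1691.5
#9: 3·5.2 + 4·254 + 4·104 = 1447.6
Lowest: #5 at 709.0.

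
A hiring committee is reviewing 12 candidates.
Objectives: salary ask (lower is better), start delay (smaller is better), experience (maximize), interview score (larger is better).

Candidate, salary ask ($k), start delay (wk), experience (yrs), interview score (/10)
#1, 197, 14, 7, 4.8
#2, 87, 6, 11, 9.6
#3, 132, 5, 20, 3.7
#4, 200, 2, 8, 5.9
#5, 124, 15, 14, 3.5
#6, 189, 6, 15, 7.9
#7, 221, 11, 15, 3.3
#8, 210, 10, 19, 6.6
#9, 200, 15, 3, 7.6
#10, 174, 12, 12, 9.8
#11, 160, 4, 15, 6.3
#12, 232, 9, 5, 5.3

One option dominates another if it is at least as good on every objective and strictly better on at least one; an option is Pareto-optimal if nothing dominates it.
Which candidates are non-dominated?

#2, #3, #4, #5, #6, #8, #10, #11

#1: dominated by #2 (salary ask 87≤197, start delay 6≤14, experience 11≥7, interview score 9.6≥4.8).
#2: not dominated (best salary ask).
#3: not dominated (best experience).
#4: not dominated (best start delay).
#5: not dominated.
#6: not dominated.
#7: dominated by #3 (salary ask 132≤221, start delay 5≤11, experience 20≥15, interview score 3.7≥3.3).
#8: not dominated.
#9: dominated by #2 (salary ask 87≤200, start delay 6≤15, experience 11≥3, interview score 9.6≥7.6).
#10: not dominated (best interview score).
#11: not dominated.
#12: dominated by #2 (salary ask 87≤232, start delay 6≤9, experience 11≥5, interview score 9.6≥5.3).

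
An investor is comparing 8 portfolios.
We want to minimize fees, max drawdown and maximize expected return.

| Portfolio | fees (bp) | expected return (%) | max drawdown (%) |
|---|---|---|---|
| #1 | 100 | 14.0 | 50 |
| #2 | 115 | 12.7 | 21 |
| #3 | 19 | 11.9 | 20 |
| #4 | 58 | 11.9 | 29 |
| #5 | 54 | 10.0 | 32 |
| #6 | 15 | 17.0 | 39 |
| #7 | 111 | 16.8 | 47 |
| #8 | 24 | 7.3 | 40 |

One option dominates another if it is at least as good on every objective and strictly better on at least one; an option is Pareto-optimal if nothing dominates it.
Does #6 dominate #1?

#6 vs #1: fees 15≤100, expected return 17.0≥14.0, max drawdown 39≤50 — #6 is at least as good on every objective with at least one strict improvement.

Yes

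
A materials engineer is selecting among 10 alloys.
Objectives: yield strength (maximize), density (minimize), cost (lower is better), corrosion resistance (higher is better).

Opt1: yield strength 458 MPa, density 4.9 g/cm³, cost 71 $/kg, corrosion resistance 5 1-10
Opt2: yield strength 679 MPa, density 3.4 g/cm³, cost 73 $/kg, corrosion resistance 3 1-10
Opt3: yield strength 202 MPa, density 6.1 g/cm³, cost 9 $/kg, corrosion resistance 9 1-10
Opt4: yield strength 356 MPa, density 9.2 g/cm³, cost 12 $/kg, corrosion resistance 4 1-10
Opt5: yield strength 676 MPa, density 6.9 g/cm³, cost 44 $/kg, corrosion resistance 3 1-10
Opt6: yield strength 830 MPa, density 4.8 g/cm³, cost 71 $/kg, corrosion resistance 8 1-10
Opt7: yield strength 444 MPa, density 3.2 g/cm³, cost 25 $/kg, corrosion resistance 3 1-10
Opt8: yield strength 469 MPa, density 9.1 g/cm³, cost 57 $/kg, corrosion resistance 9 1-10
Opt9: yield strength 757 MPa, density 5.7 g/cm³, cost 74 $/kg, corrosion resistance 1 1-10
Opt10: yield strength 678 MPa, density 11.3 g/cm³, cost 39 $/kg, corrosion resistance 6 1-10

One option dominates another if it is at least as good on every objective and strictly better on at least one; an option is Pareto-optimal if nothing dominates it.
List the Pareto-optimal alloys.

Opt1: dominated by Opt6 (yield strength 830≥458, density 4.8≤4.9, cost 71≤71, corrosion resistance 8≥5).
Opt2: not dominated.
Opt3: not dominated (best cost).
Opt4: not dominated.
Opt5: not dominated.
Opt6: not dominated (best yield strength).
Opt7: not dominated (best density).
Opt8: not dominated.
Opt9: dominated by Opt6 (yield strength 830≥757, density 4.8≤5.7, cost 71≤74, corrosion resistance 8≥1).
Opt10: not dominated.

Opt2, Opt3, Opt4, Opt5, Opt6, Opt7, Opt8, Opt10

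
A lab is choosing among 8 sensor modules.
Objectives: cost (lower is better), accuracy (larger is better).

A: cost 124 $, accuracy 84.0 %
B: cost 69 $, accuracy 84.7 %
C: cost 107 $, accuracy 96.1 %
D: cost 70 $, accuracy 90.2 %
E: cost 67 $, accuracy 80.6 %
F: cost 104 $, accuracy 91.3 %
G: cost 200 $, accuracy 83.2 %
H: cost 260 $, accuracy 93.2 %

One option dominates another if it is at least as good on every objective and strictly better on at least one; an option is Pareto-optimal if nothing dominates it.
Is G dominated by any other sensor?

Yes

A vs G: cost 124≤200, accuracy 84.0≥83.2 — A is at least as good on every objective and strictly better on at least one, so A dominates G.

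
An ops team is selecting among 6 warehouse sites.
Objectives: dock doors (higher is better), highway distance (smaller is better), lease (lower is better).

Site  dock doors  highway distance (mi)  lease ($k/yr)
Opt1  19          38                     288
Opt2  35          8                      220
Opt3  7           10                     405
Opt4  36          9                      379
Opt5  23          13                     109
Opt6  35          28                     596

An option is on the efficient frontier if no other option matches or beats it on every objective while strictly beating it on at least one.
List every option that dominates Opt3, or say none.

Opt2, Opt4

Opt2: dock doors 35≥7, highway distance 8≤10, lease 220≤405 — dominates Opt3.
Opt4: dock doors 36≥7, highway distance 9≤10, lease 379≤405 — dominates Opt3.
Others (Opt1, Opt5, Opt6) are each worse than Opt3 on at least one objective.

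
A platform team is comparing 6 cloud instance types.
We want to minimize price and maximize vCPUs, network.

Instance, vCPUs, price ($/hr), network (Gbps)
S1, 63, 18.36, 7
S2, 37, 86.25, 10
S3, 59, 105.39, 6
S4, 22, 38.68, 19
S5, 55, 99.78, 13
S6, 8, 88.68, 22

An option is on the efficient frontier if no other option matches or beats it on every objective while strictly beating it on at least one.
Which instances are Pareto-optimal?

S1: not dominated (best vCPUs).
S2: not dominated.
S3: dominated by S1 (vCPUs 63≥59, price 18.36≤105.39, network 7≥6).
S4: not dominated.
S5: not dominated.
S6: not dominated (best network).

S1, S2, S4, S5, S6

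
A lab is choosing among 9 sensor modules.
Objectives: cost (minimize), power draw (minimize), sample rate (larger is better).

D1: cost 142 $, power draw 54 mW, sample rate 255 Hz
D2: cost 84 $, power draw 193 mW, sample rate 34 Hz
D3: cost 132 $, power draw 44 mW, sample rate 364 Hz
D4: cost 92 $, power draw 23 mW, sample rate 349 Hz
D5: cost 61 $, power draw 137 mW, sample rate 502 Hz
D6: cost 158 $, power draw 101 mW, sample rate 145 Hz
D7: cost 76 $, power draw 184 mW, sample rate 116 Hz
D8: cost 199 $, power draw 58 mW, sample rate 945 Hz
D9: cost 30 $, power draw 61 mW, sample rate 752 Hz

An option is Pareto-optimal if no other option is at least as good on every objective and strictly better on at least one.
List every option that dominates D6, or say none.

D1: cost 142≤158, power draw 54≤101, sample rate 255≥145 — dominates D6.
D3: cost 132≤158, power draw 44≤101, sample rate 364≥145 — dominates D6.
D4: cost 92≤158, power draw 23≤101, sample rate 349≥145 — dominates D6.
D9: cost 30≤158, power draw 61≤101, sample rate 752≥145 — dominates D6.
Others (D2, D5, D7, D8) are each worse than D6 on at least one objective.

D1, D3, D4, D9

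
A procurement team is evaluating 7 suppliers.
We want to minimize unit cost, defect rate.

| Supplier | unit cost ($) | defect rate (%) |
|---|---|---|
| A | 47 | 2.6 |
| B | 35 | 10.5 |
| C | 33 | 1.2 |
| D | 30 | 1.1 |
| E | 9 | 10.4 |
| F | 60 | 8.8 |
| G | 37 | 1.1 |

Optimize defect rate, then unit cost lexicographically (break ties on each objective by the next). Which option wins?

D

First minimize defect rate: best is 1.1, kept {D, G}.
Then minimize unit cost: best is 30, kept {D}.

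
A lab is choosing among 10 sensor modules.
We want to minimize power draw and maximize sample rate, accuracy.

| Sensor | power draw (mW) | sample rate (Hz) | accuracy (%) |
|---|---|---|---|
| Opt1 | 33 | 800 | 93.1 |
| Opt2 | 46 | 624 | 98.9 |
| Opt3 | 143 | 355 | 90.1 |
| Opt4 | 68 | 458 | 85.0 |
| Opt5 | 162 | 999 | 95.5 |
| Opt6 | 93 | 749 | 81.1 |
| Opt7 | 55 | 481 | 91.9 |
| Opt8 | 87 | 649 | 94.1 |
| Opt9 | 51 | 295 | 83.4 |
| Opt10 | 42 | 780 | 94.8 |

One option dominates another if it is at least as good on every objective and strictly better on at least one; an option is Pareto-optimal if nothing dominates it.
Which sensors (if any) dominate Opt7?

Opt1, Opt2, Opt10

Opt1: power draw 33≤55, sample rate 800≥481, accuracy 93.1≥91.9 — dominates Opt7.
Opt2: power draw 46≤55, sample rate 624≥481, accuracy 98.9≥91.9 — dominates Opt7.
Opt10: power draw 42≤55, sample rate 780≥481, accuracy 94.8≥91.9 — dominates Opt7.
Others (Opt3, Opt4, Opt5, Opt6, Opt8, Opt9) are each worse than Opt7 on at least one objective.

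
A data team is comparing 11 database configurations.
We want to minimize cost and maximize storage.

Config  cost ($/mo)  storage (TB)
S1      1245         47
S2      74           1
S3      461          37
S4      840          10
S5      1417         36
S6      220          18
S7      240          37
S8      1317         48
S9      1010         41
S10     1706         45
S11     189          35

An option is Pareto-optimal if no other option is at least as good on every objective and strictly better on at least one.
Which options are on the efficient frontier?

S1, S2, S7, S8, S9, S11

S1: not dominated.
S2: not dominated (best cost).
S3: dominated by S7 (cost 240≤461, storage 37≥37).
S4: dominated by S3 (cost 461≤840, storage 37≥10).
S5: dominated by S1 (cost 1245≤1417, storage 47≥36).
S6: dominated by S11 (cost 189≤220, storage 35≥18).
S7: not dominated.
S8: not dominated (best storage).
S9: not dominated.
S10: dominated by S1 (cost 1245≤1706, storage 47≥45).
S11: not dominated.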